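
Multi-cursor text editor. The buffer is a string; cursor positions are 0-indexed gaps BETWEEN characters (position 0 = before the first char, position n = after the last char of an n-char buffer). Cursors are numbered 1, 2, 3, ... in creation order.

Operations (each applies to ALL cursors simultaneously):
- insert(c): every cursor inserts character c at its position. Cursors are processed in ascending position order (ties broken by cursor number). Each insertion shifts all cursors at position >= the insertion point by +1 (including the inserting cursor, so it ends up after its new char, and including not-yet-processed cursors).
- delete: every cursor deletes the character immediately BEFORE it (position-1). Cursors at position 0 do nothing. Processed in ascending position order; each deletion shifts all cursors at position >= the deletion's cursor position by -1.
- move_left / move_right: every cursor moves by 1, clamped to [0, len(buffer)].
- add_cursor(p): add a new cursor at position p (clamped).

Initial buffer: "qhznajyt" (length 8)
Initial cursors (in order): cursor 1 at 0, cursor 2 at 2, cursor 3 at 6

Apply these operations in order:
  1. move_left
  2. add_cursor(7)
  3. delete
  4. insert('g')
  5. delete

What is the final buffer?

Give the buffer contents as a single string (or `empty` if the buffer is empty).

Answer: hznjt

Derivation:
After op 1 (move_left): buffer="qhznajyt" (len 8), cursors c1@0 c2@1 c3@5, authorship ........
After op 2 (add_cursor(7)): buffer="qhznajyt" (len 8), cursors c1@0 c2@1 c3@5 c4@7, authorship ........
After op 3 (delete): buffer="hznjt" (len 5), cursors c1@0 c2@0 c3@3 c4@4, authorship .....
After op 4 (insert('g')): buffer="gghzngjgt" (len 9), cursors c1@2 c2@2 c3@6 c4@8, authorship 12...3.4.
After op 5 (delete): buffer="hznjt" (len 5), cursors c1@0 c2@0 c3@3 c4@4, authorship .....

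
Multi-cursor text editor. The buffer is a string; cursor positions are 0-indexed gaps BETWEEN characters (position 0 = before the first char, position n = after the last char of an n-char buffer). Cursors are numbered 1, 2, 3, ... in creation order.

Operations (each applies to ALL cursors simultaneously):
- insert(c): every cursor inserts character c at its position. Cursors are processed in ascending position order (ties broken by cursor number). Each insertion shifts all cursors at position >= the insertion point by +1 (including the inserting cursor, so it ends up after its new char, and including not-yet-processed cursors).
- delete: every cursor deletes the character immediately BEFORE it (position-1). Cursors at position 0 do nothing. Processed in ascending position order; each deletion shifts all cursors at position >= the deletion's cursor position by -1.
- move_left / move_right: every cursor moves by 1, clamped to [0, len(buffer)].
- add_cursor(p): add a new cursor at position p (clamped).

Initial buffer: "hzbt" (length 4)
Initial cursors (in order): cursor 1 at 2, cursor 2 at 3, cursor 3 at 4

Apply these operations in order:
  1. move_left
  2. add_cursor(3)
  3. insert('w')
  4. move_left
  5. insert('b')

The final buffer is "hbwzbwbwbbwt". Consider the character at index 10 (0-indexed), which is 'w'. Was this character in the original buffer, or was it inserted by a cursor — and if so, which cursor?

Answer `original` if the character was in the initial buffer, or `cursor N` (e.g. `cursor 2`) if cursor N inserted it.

After op 1 (move_left): buffer="hzbt" (len 4), cursors c1@1 c2@2 c3@3, authorship ....
After op 2 (add_cursor(3)): buffer="hzbt" (len 4), cursors c1@1 c2@2 c3@3 c4@3, authorship ....
After op 3 (insert('w')): buffer="hwzwbwwt" (len 8), cursors c1@2 c2@4 c3@7 c4@7, authorship .1.2.34.
After op 4 (move_left): buffer="hwzwbwwt" (len 8), cursors c1@1 c2@3 c3@6 c4@6, authorship .1.2.34.
After op 5 (insert('b')): buffer="hbwzbwbwbbwt" (len 12), cursors c1@2 c2@5 c3@10 c4@10, authorship .11.22.3344.
Authorship (.=original, N=cursor N): . 1 1 . 2 2 . 3 3 4 4 .
Index 10: author = 4

Answer: cursor 4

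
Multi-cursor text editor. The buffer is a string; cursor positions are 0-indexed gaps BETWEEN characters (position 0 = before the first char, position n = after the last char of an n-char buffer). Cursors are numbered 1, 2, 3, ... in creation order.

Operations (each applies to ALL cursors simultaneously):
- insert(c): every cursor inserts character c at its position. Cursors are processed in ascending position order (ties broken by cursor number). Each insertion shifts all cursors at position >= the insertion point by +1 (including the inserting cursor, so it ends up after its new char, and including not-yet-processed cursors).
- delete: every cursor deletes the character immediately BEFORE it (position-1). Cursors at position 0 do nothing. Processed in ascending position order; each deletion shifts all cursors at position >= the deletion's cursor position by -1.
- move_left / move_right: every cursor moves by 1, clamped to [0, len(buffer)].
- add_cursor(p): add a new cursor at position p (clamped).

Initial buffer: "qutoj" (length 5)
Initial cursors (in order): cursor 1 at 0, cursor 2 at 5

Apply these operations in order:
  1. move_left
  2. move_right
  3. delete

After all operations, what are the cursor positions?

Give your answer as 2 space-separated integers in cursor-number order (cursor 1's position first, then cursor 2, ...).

After op 1 (move_left): buffer="qutoj" (len 5), cursors c1@0 c2@4, authorship .....
After op 2 (move_right): buffer="qutoj" (len 5), cursors c1@1 c2@5, authorship .....
After op 3 (delete): buffer="uto" (len 3), cursors c1@0 c2@3, authorship ...

Answer: 0 3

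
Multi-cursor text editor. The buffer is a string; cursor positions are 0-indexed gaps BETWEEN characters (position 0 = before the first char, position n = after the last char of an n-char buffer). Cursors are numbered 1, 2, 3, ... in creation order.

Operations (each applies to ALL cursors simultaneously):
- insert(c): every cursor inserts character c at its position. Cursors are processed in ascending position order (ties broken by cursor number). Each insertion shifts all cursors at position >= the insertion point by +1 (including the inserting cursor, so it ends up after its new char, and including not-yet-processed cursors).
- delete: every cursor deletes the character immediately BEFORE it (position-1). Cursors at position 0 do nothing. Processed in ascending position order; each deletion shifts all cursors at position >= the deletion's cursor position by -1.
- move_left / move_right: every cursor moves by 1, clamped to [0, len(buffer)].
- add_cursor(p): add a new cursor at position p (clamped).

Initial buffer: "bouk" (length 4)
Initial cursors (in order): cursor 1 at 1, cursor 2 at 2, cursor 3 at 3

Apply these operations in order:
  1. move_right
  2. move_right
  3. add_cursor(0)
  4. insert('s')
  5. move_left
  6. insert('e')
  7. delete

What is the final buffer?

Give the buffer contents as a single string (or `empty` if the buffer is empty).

Answer: sbouskss

Derivation:
After op 1 (move_right): buffer="bouk" (len 4), cursors c1@2 c2@3 c3@4, authorship ....
After op 2 (move_right): buffer="bouk" (len 4), cursors c1@3 c2@4 c3@4, authorship ....
After op 3 (add_cursor(0)): buffer="bouk" (len 4), cursors c4@0 c1@3 c2@4 c3@4, authorship ....
After op 4 (insert('s')): buffer="sbouskss" (len 8), cursors c4@1 c1@5 c2@8 c3@8, authorship 4...1.23
After op 5 (move_left): buffer="sbouskss" (len 8), cursors c4@0 c1@4 c2@7 c3@7, authorship 4...1.23
After op 6 (insert('e')): buffer="esbouesksees" (len 12), cursors c4@1 c1@6 c2@11 c3@11, authorship 44...11.2233
After op 7 (delete): buffer="sbouskss" (len 8), cursors c4@0 c1@4 c2@7 c3@7, authorship 4...1.23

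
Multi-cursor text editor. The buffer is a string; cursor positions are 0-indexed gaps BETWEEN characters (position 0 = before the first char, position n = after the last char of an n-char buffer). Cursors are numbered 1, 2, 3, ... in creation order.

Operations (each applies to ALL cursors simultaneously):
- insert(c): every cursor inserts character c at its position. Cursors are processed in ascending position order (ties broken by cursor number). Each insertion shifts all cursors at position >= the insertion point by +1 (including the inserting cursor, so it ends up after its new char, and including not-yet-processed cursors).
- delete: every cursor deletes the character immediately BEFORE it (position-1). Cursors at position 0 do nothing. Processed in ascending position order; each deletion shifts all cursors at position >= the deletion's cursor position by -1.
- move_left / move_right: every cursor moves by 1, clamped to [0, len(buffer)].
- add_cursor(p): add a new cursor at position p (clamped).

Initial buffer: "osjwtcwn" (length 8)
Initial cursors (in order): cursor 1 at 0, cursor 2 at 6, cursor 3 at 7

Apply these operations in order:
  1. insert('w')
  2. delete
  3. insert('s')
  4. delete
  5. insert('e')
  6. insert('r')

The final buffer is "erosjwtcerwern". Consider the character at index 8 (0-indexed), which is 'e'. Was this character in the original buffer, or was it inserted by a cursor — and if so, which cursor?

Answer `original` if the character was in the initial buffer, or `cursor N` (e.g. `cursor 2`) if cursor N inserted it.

After op 1 (insert('w')): buffer="wosjwtcwwwn" (len 11), cursors c1@1 c2@8 c3@10, authorship 1......2.3.
After op 2 (delete): buffer="osjwtcwn" (len 8), cursors c1@0 c2@6 c3@7, authorship ........
After op 3 (insert('s')): buffer="sosjwtcswsn" (len 11), cursors c1@1 c2@8 c3@10, authorship 1......2.3.
After op 4 (delete): buffer="osjwtcwn" (len 8), cursors c1@0 c2@6 c3@7, authorship ........
After op 5 (insert('e')): buffer="eosjwtcewen" (len 11), cursors c1@1 c2@8 c3@10, authorship 1......2.3.
After op 6 (insert('r')): buffer="erosjwtcerwern" (len 14), cursors c1@2 c2@10 c3@13, authorship 11......22.33.
Authorship (.=original, N=cursor N): 1 1 . . . . . . 2 2 . 3 3 .
Index 8: author = 2

Answer: cursor 2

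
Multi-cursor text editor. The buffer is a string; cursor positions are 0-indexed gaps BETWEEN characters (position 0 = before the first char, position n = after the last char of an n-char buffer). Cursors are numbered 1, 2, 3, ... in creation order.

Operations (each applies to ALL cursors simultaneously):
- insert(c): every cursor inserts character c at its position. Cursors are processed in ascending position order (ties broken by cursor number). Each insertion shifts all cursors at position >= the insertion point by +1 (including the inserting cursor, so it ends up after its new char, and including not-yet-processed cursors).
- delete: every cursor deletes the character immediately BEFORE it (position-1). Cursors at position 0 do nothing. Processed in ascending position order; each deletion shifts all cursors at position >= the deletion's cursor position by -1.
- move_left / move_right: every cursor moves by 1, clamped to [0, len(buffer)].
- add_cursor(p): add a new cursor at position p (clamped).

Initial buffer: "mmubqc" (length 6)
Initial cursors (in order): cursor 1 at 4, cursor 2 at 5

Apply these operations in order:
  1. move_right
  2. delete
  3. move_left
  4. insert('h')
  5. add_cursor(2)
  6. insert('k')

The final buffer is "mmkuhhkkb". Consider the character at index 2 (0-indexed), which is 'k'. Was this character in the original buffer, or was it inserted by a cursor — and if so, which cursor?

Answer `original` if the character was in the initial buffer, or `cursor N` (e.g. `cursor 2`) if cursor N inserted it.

After op 1 (move_right): buffer="mmubqc" (len 6), cursors c1@5 c2@6, authorship ......
After op 2 (delete): buffer="mmub" (len 4), cursors c1@4 c2@4, authorship ....
After op 3 (move_left): buffer="mmub" (len 4), cursors c1@3 c2@3, authorship ....
After op 4 (insert('h')): buffer="mmuhhb" (len 6), cursors c1@5 c2@5, authorship ...12.
After op 5 (add_cursor(2)): buffer="mmuhhb" (len 6), cursors c3@2 c1@5 c2@5, authorship ...12.
After op 6 (insert('k')): buffer="mmkuhhkkb" (len 9), cursors c3@3 c1@8 c2@8, authorship ..3.1212.
Authorship (.=original, N=cursor N): . . 3 . 1 2 1 2 .
Index 2: author = 3

Answer: cursor 3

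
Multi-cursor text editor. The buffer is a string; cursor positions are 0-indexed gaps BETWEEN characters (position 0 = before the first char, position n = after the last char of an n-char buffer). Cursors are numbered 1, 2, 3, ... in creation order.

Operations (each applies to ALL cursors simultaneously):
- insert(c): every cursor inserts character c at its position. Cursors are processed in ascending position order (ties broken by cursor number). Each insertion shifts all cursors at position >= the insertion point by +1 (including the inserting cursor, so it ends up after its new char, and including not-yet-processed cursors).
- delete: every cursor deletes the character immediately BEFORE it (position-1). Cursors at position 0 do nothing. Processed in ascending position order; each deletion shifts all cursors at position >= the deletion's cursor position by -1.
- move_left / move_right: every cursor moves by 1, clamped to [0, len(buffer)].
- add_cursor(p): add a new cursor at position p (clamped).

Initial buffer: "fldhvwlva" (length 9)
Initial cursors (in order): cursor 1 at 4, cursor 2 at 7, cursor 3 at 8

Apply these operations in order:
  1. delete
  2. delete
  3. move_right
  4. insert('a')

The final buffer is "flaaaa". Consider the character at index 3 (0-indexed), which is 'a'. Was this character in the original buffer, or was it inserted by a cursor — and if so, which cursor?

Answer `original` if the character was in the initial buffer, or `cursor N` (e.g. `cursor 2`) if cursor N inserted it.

After op 1 (delete): buffer="fldvwa" (len 6), cursors c1@3 c2@5 c3@5, authorship ......
After op 2 (delete): buffer="fla" (len 3), cursors c1@2 c2@2 c3@2, authorship ...
After op 3 (move_right): buffer="fla" (len 3), cursors c1@3 c2@3 c3@3, authorship ...
After op 4 (insert('a')): buffer="flaaaa" (len 6), cursors c1@6 c2@6 c3@6, authorship ...123
Authorship (.=original, N=cursor N): . . . 1 2 3
Index 3: author = 1

Answer: cursor 1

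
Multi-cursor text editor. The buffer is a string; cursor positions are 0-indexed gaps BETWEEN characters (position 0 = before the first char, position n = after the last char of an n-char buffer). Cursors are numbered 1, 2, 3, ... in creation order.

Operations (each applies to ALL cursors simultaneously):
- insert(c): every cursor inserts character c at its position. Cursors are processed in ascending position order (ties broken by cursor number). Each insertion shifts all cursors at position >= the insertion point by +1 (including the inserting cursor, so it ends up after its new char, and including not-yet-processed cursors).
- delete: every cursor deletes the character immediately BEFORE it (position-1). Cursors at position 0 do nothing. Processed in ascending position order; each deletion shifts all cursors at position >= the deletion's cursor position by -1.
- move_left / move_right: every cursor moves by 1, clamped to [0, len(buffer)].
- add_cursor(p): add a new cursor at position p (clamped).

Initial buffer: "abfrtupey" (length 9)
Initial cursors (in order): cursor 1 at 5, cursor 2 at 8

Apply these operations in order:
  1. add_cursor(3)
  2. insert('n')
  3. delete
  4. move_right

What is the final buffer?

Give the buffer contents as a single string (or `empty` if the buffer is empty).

After op 1 (add_cursor(3)): buffer="abfrtupey" (len 9), cursors c3@3 c1@5 c2@8, authorship .........
After op 2 (insert('n')): buffer="abfnrtnupeny" (len 12), cursors c3@4 c1@7 c2@11, authorship ...3..1...2.
After op 3 (delete): buffer="abfrtupey" (len 9), cursors c3@3 c1@5 c2@8, authorship .........
After op 4 (move_right): buffer="abfrtupey" (len 9), cursors c3@4 c1@6 c2@9, authorship .........

Answer: abfrtupey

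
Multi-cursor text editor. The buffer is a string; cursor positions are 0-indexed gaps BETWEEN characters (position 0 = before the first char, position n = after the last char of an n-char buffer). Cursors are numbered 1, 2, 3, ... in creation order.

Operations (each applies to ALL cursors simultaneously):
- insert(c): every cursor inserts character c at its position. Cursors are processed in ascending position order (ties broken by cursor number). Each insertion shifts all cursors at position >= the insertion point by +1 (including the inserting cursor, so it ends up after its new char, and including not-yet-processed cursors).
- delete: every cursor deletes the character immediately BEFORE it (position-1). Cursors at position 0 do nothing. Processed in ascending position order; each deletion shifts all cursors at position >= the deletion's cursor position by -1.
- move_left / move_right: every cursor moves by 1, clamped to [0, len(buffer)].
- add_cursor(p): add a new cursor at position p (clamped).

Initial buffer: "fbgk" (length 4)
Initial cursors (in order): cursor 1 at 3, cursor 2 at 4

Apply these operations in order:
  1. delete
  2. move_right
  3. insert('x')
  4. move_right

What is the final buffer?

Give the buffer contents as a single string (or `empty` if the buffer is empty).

After op 1 (delete): buffer="fb" (len 2), cursors c1@2 c2@2, authorship ..
After op 2 (move_right): buffer="fb" (len 2), cursors c1@2 c2@2, authorship ..
After op 3 (insert('x')): buffer="fbxx" (len 4), cursors c1@4 c2@4, authorship ..12
After op 4 (move_right): buffer="fbxx" (len 4), cursors c1@4 c2@4, authorship ..12

Answer: fbxx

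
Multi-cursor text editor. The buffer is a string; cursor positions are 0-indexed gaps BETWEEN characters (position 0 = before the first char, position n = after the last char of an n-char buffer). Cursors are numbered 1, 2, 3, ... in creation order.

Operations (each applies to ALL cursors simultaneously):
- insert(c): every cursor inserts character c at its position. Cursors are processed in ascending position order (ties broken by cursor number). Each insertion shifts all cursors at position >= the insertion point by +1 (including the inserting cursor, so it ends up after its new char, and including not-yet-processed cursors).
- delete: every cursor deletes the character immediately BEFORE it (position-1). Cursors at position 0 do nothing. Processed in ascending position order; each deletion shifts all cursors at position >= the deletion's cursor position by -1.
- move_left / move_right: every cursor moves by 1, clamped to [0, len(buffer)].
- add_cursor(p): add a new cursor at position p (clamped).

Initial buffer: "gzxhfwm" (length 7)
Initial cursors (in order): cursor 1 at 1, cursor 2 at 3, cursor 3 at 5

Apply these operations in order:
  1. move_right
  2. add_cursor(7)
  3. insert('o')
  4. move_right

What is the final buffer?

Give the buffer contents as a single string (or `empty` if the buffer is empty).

Answer: gzoxhofwomo

Derivation:
After op 1 (move_right): buffer="gzxhfwm" (len 7), cursors c1@2 c2@4 c3@6, authorship .......
After op 2 (add_cursor(7)): buffer="gzxhfwm" (len 7), cursors c1@2 c2@4 c3@6 c4@7, authorship .......
After op 3 (insert('o')): buffer="gzoxhofwomo" (len 11), cursors c1@3 c2@6 c3@9 c4@11, authorship ..1..2..3.4
After op 4 (move_right): buffer="gzoxhofwomo" (len 11), cursors c1@4 c2@7 c3@10 c4@11, authorship ..1..2..3.4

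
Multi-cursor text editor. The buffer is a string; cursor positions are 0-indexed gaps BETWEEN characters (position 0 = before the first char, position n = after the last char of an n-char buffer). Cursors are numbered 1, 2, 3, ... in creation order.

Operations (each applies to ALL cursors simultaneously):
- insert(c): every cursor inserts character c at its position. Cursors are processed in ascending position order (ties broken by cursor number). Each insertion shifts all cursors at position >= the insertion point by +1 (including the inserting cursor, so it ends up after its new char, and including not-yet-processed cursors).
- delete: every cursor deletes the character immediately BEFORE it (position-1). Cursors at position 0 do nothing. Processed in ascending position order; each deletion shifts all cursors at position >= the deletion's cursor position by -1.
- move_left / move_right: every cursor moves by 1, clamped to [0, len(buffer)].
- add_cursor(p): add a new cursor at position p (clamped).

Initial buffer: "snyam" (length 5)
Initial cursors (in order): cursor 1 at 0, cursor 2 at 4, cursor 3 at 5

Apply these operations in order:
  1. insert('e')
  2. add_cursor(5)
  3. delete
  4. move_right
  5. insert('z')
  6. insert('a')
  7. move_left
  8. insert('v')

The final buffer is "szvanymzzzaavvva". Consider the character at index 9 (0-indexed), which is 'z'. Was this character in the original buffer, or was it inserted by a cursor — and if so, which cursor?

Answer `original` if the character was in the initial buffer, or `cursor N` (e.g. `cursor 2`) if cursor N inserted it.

Answer: cursor 4

Derivation:
After op 1 (insert('e')): buffer="esnyaeme" (len 8), cursors c1@1 c2@6 c3@8, authorship 1....2.3
After op 2 (add_cursor(5)): buffer="esnyaeme" (len 8), cursors c1@1 c4@5 c2@6 c3@8, authorship 1....2.3
After op 3 (delete): buffer="snym" (len 4), cursors c1@0 c2@3 c4@3 c3@4, authorship ....
After op 4 (move_right): buffer="snym" (len 4), cursors c1@1 c2@4 c3@4 c4@4, authorship ....
After op 5 (insert('z')): buffer="sznymzzz" (len 8), cursors c1@2 c2@8 c3@8 c4@8, authorship .1...234
After op 6 (insert('a')): buffer="szanymzzzaaa" (len 12), cursors c1@3 c2@12 c3@12 c4@12, authorship .11...234234
After op 7 (move_left): buffer="szanymzzzaaa" (len 12), cursors c1@2 c2@11 c3@11 c4@11, authorship .11...234234
After op 8 (insert('v')): buffer="szvanymzzzaavvva" (len 16), cursors c1@3 c2@15 c3@15 c4@15, authorship .111...234232344
Authorship (.=original, N=cursor N): . 1 1 1 . . . 2 3 4 2 3 2 3 4 4
Index 9: author = 4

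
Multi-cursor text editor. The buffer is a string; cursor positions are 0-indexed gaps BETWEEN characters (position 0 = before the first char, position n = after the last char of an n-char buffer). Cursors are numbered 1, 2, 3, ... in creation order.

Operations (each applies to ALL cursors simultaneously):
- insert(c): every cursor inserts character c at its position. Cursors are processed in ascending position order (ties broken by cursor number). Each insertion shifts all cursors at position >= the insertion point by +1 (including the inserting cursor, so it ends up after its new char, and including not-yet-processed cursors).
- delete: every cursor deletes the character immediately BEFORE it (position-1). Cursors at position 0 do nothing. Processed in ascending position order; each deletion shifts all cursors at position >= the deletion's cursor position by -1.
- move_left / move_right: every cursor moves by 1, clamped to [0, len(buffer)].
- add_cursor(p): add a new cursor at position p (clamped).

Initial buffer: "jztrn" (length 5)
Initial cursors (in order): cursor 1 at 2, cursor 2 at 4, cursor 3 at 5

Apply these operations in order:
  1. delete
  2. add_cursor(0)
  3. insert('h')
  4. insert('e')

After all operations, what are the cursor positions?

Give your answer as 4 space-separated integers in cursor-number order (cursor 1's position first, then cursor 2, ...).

After op 1 (delete): buffer="jt" (len 2), cursors c1@1 c2@2 c3@2, authorship ..
After op 2 (add_cursor(0)): buffer="jt" (len 2), cursors c4@0 c1@1 c2@2 c3@2, authorship ..
After op 3 (insert('h')): buffer="hjhthh" (len 6), cursors c4@1 c1@3 c2@6 c3@6, authorship 4.1.23
After op 4 (insert('e')): buffer="hejhethhee" (len 10), cursors c4@2 c1@5 c2@10 c3@10, authorship 44.11.2323

Answer: 5 10 10 2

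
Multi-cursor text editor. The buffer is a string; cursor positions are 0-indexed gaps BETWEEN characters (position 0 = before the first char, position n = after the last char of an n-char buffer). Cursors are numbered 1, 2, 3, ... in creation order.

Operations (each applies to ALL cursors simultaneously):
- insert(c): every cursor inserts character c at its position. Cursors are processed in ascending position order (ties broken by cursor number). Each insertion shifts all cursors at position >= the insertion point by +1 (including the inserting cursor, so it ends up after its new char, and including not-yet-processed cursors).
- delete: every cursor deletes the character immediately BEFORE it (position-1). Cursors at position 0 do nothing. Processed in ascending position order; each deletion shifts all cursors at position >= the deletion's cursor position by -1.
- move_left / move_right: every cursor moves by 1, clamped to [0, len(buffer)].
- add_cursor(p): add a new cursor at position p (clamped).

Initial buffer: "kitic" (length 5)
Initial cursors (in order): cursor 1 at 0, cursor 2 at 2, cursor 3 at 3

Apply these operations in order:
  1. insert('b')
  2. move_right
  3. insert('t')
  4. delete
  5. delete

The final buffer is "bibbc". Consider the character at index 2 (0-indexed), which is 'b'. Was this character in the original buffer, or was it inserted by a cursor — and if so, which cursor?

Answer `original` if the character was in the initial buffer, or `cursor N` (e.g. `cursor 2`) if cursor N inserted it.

After op 1 (insert('b')): buffer="bkibtbic" (len 8), cursors c1@1 c2@4 c3@6, authorship 1..2.3..
After op 2 (move_right): buffer="bkibtbic" (len 8), cursors c1@2 c2@5 c3@7, authorship 1..2.3..
After op 3 (insert('t')): buffer="bktibttbitc" (len 11), cursors c1@3 c2@7 c3@10, authorship 1.1.2.23.3.
After op 4 (delete): buffer="bkibtbic" (len 8), cursors c1@2 c2@5 c3@7, authorship 1..2.3..
After op 5 (delete): buffer="bibbc" (len 5), cursors c1@1 c2@3 c3@4, authorship 1.23.
Authorship (.=original, N=cursor N): 1 . 2 3 .
Index 2: author = 2

Answer: cursor 2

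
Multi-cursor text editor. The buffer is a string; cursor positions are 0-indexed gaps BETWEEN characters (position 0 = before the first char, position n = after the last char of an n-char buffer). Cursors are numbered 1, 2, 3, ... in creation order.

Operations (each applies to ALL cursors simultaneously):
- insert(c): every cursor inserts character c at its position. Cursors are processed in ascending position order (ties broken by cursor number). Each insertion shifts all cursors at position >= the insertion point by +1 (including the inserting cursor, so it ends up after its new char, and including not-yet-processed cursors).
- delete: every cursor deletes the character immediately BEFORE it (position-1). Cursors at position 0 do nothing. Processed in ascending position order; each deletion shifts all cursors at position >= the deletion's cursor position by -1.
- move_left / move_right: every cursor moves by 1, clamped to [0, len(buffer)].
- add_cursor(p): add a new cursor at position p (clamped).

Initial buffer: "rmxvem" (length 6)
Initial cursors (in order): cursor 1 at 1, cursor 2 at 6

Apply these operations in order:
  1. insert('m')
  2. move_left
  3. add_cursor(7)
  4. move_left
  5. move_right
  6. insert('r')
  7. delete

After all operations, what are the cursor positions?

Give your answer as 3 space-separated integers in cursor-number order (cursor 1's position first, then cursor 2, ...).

After op 1 (insert('m')): buffer="rmmxvemm" (len 8), cursors c1@2 c2@8, authorship .1.....2
After op 2 (move_left): buffer="rmmxvemm" (len 8), cursors c1@1 c2@7, authorship .1.....2
After op 3 (add_cursor(7)): buffer="rmmxvemm" (len 8), cursors c1@1 c2@7 c3@7, authorship .1.....2
After op 4 (move_left): buffer="rmmxvemm" (len 8), cursors c1@0 c2@6 c3@6, authorship .1.....2
After op 5 (move_right): buffer="rmmxvemm" (len 8), cursors c1@1 c2@7 c3@7, authorship .1.....2
After op 6 (insert('r')): buffer="rrmmxvemrrm" (len 11), cursors c1@2 c2@10 c3@10, authorship .11.....232
After op 7 (delete): buffer="rmmxvemm" (len 8), cursors c1@1 c2@7 c3@7, authorship .1.....2

Answer: 1 7 7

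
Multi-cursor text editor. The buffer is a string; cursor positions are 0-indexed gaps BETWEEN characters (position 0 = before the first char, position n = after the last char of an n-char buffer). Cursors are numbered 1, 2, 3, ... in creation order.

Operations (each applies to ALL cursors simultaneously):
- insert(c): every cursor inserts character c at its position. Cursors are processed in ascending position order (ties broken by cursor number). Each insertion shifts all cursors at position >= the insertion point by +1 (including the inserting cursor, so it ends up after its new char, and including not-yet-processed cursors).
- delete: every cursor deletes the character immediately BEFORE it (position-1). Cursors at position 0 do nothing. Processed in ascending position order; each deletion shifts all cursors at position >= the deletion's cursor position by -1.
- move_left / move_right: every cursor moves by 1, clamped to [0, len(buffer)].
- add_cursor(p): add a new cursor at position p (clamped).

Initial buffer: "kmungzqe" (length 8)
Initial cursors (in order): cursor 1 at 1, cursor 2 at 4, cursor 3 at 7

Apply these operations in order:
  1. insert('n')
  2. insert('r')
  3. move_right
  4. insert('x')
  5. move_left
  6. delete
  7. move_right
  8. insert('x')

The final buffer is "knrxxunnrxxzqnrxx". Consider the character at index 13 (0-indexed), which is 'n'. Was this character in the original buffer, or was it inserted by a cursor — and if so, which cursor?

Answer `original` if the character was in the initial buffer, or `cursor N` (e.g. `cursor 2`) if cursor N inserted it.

After op 1 (insert('n')): buffer="knmunngzqne" (len 11), cursors c1@2 c2@6 c3@10, authorship .1...2...3.
After op 2 (insert('r')): buffer="knrmunnrgzqnre" (len 14), cursors c1@3 c2@8 c3@13, authorship .11...22...33.
After op 3 (move_right): buffer="knrmunnrgzqnre" (len 14), cursors c1@4 c2@9 c3@14, authorship .11...22...33.
After op 4 (insert('x')): buffer="knrmxunnrgxzqnrex" (len 17), cursors c1@5 c2@11 c3@17, authorship .11.1..22.2..33.3
After op 5 (move_left): buffer="knrmxunnrgxzqnrex" (len 17), cursors c1@4 c2@10 c3@16, authorship .11.1..22.2..33.3
After op 6 (delete): buffer="knrxunnrxzqnrx" (len 14), cursors c1@3 c2@8 c3@13, authorship .111..222..333
After op 7 (move_right): buffer="knrxunnrxzqnrx" (len 14), cursors c1@4 c2@9 c3@14, authorship .111..222..333
After op 8 (insert('x')): buffer="knrxxunnrxxzqnrxx" (len 17), cursors c1@5 c2@11 c3@17, authorship .1111..2222..3333
Authorship (.=original, N=cursor N): . 1 1 1 1 . . 2 2 2 2 . . 3 3 3 3
Index 13: author = 3

Answer: cursor 3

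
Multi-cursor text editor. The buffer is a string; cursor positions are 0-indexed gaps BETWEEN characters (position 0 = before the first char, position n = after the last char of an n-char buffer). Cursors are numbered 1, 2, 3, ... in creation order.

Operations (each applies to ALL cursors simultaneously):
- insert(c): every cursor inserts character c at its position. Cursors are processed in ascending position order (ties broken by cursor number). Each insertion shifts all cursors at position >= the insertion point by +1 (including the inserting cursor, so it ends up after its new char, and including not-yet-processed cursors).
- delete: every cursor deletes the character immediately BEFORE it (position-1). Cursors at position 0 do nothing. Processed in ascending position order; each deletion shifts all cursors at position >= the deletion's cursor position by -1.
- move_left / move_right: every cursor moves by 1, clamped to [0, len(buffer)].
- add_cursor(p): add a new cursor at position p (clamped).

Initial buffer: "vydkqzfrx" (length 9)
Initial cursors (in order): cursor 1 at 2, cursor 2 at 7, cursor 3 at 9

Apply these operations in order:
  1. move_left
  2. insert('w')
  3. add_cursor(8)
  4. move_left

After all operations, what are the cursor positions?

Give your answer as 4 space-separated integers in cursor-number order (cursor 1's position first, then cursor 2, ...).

After op 1 (move_left): buffer="vydkqzfrx" (len 9), cursors c1@1 c2@6 c3@8, authorship .........
After op 2 (insert('w')): buffer="vwydkqzwfrwx" (len 12), cursors c1@2 c2@8 c3@11, authorship .1.....2..3.
After op 3 (add_cursor(8)): buffer="vwydkqzwfrwx" (len 12), cursors c1@2 c2@8 c4@8 c3@11, authorship .1.....2..3.
After op 4 (move_left): buffer="vwydkqzwfrwx" (len 12), cursors c1@1 c2@7 c4@7 c3@10, authorship .1.....2..3.

Answer: 1 7 10 7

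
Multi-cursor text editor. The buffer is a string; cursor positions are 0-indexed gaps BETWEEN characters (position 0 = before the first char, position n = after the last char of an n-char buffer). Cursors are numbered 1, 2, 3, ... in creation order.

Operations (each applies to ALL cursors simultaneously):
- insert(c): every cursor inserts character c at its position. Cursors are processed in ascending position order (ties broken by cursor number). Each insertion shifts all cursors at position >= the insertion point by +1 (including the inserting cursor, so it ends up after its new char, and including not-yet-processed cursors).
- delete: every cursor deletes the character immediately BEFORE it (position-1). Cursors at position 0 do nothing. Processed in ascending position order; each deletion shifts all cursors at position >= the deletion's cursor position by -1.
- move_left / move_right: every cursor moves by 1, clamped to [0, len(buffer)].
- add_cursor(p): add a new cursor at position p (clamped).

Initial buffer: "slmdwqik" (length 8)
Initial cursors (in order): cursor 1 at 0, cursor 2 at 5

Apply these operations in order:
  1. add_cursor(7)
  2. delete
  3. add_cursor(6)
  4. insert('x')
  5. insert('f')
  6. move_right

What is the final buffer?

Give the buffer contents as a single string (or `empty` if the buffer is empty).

Answer: xfslmdxfqxfkxf

Derivation:
After op 1 (add_cursor(7)): buffer="slmdwqik" (len 8), cursors c1@0 c2@5 c3@7, authorship ........
After op 2 (delete): buffer="slmdqk" (len 6), cursors c1@0 c2@4 c3@5, authorship ......
After op 3 (add_cursor(6)): buffer="slmdqk" (len 6), cursors c1@0 c2@4 c3@5 c4@6, authorship ......
After op 4 (insert('x')): buffer="xslmdxqxkx" (len 10), cursors c1@1 c2@6 c3@8 c4@10, authorship 1....2.3.4
After op 5 (insert('f')): buffer="xfslmdxfqxfkxf" (len 14), cursors c1@2 c2@8 c3@11 c4@14, authorship 11....22.33.44
After op 6 (move_right): buffer="xfslmdxfqxfkxf" (len 14), cursors c1@3 c2@9 c3@12 c4@14, authorship 11....22.33.44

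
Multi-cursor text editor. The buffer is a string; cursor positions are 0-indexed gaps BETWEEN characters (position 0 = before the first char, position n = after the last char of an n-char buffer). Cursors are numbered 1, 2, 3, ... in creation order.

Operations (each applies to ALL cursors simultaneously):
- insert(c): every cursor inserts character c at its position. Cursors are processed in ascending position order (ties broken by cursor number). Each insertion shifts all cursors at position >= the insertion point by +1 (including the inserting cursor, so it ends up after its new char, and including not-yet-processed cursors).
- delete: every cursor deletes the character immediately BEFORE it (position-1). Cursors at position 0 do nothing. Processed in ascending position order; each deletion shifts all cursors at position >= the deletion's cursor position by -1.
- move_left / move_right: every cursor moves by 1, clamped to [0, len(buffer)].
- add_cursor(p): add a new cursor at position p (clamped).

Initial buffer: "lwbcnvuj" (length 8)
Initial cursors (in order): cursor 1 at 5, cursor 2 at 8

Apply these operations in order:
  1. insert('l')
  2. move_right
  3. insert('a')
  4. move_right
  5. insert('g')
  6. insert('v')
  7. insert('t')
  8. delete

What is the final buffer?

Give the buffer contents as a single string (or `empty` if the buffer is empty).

Answer: lwbcnlvaugvjlagv

Derivation:
After op 1 (insert('l')): buffer="lwbcnlvujl" (len 10), cursors c1@6 c2@10, authorship .....1...2
After op 2 (move_right): buffer="lwbcnlvujl" (len 10), cursors c1@7 c2@10, authorship .....1...2
After op 3 (insert('a')): buffer="lwbcnlvaujla" (len 12), cursors c1@8 c2@12, authorship .....1.1..22
After op 4 (move_right): buffer="lwbcnlvaujla" (len 12), cursors c1@9 c2@12, authorship .....1.1..22
After op 5 (insert('g')): buffer="lwbcnlvaugjlag" (len 14), cursors c1@10 c2@14, authorship .....1.1.1.222
After op 6 (insert('v')): buffer="lwbcnlvaugvjlagv" (len 16), cursors c1@11 c2@16, authorship .....1.1.11.2222
After op 7 (insert('t')): buffer="lwbcnlvaugvtjlagvt" (len 18), cursors c1@12 c2@18, authorship .....1.1.111.22222
After op 8 (delete): buffer="lwbcnlvaugvjlagv" (len 16), cursors c1@11 c2@16, authorship .....1.1.11.2222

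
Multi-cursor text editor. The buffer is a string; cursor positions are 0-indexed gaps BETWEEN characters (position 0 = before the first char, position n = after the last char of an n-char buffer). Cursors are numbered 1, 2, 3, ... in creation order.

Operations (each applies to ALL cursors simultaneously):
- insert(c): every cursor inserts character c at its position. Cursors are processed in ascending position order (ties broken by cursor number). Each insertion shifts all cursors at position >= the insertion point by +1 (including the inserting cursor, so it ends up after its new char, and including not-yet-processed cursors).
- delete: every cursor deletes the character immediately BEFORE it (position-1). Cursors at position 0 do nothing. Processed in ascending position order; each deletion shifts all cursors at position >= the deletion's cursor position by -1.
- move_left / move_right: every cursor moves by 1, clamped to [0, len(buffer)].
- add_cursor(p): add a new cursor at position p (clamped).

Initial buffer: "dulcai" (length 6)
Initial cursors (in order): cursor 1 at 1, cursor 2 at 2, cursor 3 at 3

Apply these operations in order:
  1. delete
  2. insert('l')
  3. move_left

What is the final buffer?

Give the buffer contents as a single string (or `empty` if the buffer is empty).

After op 1 (delete): buffer="cai" (len 3), cursors c1@0 c2@0 c3@0, authorship ...
After op 2 (insert('l')): buffer="lllcai" (len 6), cursors c1@3 c2@3 c3@3, authorship 123...
After op 3 (move_left): buffer="lllcai" (len 6), cursors c1@2 c2@2 c3@2, authorship 123...

Answer: lllcai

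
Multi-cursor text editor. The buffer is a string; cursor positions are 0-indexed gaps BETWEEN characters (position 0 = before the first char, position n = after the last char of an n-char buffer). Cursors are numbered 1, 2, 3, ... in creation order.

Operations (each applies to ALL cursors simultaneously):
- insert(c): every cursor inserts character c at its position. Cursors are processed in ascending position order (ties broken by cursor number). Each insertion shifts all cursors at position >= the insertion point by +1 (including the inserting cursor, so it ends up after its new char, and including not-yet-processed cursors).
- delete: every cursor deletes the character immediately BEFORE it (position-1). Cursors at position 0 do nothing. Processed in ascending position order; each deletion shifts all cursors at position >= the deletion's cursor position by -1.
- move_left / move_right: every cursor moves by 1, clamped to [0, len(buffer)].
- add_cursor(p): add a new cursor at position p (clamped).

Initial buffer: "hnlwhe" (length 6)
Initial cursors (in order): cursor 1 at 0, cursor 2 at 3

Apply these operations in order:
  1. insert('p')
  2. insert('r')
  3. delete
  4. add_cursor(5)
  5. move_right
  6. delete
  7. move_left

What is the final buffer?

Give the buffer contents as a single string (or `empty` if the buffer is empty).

Answer: pnlhe

Derivation:
After op 1 (insert('p')): buffer="phnlpwhe" (len 8), cursors c1@1 c2@5, authorship 1...2...
After op 2 (insert('r')): buffer="prhnlprwhe" (len 10), cursors c1@2 c2@7, authorship 11...22...
After op 3 (delete): buffer="phnlpwhe" (len 8), cursors c1@1 c2@5, authorship 1...2...
After op 4 (add_cursor(5)): buffer="phnlpwhe" (len 8), cursors c1@1 c2@5 c3@5, authorship 1...2...
After op 5 (move_right): buffer="phnlpwhe" (len 8), cursors c1@2 c2@6 c3@6, authorship 1...2...
After op 6 (delete): buffer="pnlhe" (len 5), cursors c1@1 c2@3 c3@3, authorship 1....
After op 7 (move_left): buffer="pnlhe" (len 5), cursors c1@0 c2@2 c3@2, authorship 1....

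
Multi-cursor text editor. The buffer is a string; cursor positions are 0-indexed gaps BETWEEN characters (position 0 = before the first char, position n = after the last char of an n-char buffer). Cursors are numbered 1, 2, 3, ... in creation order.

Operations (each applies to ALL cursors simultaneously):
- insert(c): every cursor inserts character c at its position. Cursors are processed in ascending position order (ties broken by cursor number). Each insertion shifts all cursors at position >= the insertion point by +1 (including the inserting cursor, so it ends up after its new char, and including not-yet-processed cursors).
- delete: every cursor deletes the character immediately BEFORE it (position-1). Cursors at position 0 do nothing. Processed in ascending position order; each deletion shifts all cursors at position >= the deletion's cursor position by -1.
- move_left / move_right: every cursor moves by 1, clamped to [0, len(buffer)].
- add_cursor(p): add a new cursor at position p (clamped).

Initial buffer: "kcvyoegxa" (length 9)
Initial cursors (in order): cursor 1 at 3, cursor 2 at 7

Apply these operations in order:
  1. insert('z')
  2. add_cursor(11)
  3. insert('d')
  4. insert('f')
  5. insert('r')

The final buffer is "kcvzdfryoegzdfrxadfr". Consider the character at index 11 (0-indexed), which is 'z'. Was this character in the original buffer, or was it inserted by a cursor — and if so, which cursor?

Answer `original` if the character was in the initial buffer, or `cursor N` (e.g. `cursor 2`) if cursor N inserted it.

Answer: cursor 2

Derivation:
After op 1 (insert('z')): buffer="kcvzyoegzxa" (len 11), cursors c1@4 c2@9, authorship ...1....2..
After op 2 (add_cursor(11)): buffer="kcvzyoegzxa" (len 11), cursors c1@4 c2@9 c3@11, authorship ...1....2..
After op 3 (insert('d')): buffer="kcvzdyoegzdxad" (len 14), cursors c1@5 c2@11 c3@14, authorship ...11....22..3
After op 4 (insert('f')): buffer="kcvzdfyoegzdfxadf" (len 17), cursors c1@6 c2@13 c3@17, authorship ...111....222..33
After op 5 (insert('r')): buffer="kcvzdfryoegzdfrxadfr" (len 20), cursors c1@7 c2@15 c3@20, authorship ...1111....2222..333
Authorship (.=original, N=cursor N): . . . 1 1 1 1 . . . . 2 2 2 2 . . 3 3 3
Index 11: author = 2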